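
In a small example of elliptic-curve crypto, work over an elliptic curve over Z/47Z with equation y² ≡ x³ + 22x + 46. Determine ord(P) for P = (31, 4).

9

2P: tangent at (31, 4): λ = (3·31² + 22)/(2·4) ≡ 38/8. 8⁻¹ ≡ 6 (mod 47) since 8·6 = 48 ≡ 1, so λ ≡ 38·6 ≡ 40.
  x = λ² - 31 - 31 = 1600 - 62 ≡ 34; y = λ·(31 - 34) - 4 ≡ 17. → (34, 17)
3P: (34, 17) + (31, 4). λ = (4 - 17)/(31 - 34) ≡ 34/44 mod 47. 44⁻¹ ≡ 31 (mod 47) since 44·31 = 1364 ≡ 1, so λ ≡ 20.
  x = λ² - 34 - 31 = 400 - 65 ≡ 6; y = λ·(34 - 6) - 17 ≡ 26. → (6, 26)
4P: (6, 26) + (31, 4). λ = (4 - 26)/(31 - 6) ≡ 25/25 mod 47. 25⁻¹ ≡ 32 (mod 47), so λ ≡ 1.
  x = λ² - 6 - 31 = 1 - 37 ≡ 11; y = λ·(6 - 11) - 26 ≡ 16. → (11, 16)
5P: (11, 16) + (31, 4). λ = (4 - 16)/(31 - 11) ≡ 35/20 mod 47. 20⁻¹ ≡ 40 (mod 47), so λ ≡ 37.
  x = λ² - 11 - 31 = 1369 - 42 ≡ 11; y = λ·(11 - 11) - 16 ≡ 31. → (11, 31)
6P: (11, 31) + (31, 4). λ = (4 - 31)/(31 - 11) ≡ 20/20 mod 47. 20⁻¹ ≡ 40 (mod 47), so λ ≡ 1.
  x = λ² - 11 - 31 = 1 - 42 ≡ 6; y = λ·(11 - 6) - 31 ≡ 21. → (6, 21)
7P: (6, 21) + (31, 4). λ = (4 - 21)/(31 - 6) ≡ 30/25 mod 47. 25⁻¹ ≡ 32 (mod 47) since 25·32 = 800 ≡ 1, so λ ≡ 20.
  x = λ² - 6 - 31 = 400 - 37 ≡ 34; y = λ·(6 - 34) - 21 ≡ 30. → (34, 30)
8P: (34, 30) + (31, 4). λ = (4 - 30)/(31 - 34) ≡ 21/44 mod 47. 44⁻¹ ≡ 31 (mod 47) since 44·31 = 1364 ≡ 1, so λ ≡ 40.
  x = λ² - 34 - 31 = 1600 - 65 ≡ 31; y = λ·(34 - 31) - 30 ≡ 43. → (31, 43)
9P: (31, 43) + (31, 4): same x and y₁ ≡ -y₂, so the sum is O.
9P = O, so the order is 9.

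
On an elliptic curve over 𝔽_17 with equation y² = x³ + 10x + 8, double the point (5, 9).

tangent at (5, 9): λ = (3·5² + 10)/(2·9) ≡ 0/1. 1⁻¹ ≡ 1 (mod 17), so λ ≡ 0·1 ≡ 0.
  x = λ² - 5 - 5 = 0 - 10 ≡ 7; y = λ·(5 - 7) - 9 ≡ 8. → (7, 8)

(7, 8)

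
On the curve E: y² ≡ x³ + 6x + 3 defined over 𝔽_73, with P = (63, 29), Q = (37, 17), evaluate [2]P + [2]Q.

First 2P:
Repeated addition: build up to 2P.
2P: tangent at (63, 29): λ = (3·63² + 6)/(2·29) ≡ 14/58. 58⁻¹ ≡ 34 (mod 73), so λ ≡ 14·34 ≡ 38.
  x = λ² - 63 - 63 = 1444 - 126 ≡ 4; y = λ·(63 - 4) - 29 ≡ 23. → (4, 23)
2P = (4, 23).
Next 2Q:
Repeated addition: build up to 2Q.
2Q: tangent at (37, 17): λ = (3·37² + 6)/(2·17) ≡ 25/34. 34⁻¹ ≡ 58 (mod 73), so λ ≡ 25·58 ≡ 63.
  x = λ² - 37 - 37 = 3969 - 74 ≡ 26; y = λ·(37 - 26) - 17 ≡ 19. → (26, 19)
2Q = (26, 19).
Finally 2P + 2Q:
(4, 23) + (26, 19). λ = (19 - 23)/(26 - 4) ≡ 69/22 mod 73. 22⁻¹ ≡ 10 (mod 73), so λ ≡ 33.
  x = λ² - 4 - 26 = 1089 - 30 ≡ 37; y = λ·(4 - 37) - 23 ≡ 56. → (37, 56)

(37, 56)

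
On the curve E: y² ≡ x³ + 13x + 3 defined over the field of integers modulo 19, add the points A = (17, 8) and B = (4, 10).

(15, 18)

(17, 8) + (4, 10). λ = (10 - 8)/(4 - 17) ≡ 2/6 mod 19. 6⁻¹ ≡ 16 (mod 19), so λ ≡ 13.
  x = λ² - 17 - 4 = 169 - 21 ≡ 15; y = λ·(17 - 15) - 8 ≡ 18. → (15, 18)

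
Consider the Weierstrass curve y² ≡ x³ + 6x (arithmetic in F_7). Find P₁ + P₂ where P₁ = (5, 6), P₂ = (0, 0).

(5, 6) + (0, 0). λ = (0 - 6)/(0 - 5) ≡ 1/2 mod 7. 2⁻¹ ≡ 4 (mod 7) since 2·4 = 8 ≡ 1, so λ ≡ 4.
  x = λ² - 5 - 0 = 16 - 5 ≡ 4; y = λ·(5 - 4) - 6 ≡ 5. → (4, 5)

(4, 5)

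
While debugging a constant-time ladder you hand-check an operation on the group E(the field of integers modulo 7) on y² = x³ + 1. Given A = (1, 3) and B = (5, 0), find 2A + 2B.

First 2A:
Repeated addition: build up to 2A.
2A: tangent at (1, 3): λ = (3·1² + 0)/(2·3) ≡ 3/6. 6⁻¹ ≡ 6 (mod 7), so λ ≡ 3·6 ≡ 4.
  x = λ² - 1 - 1 = 16 - 2 ≡ 0; y = λ·(1 - 0) - 3 ≡ 1. → (0, 1)
2A = (0, 1).
Next 2B:
Repeated addition: build up to 2B.
2B: (5, 0) + (5, 0): same x and y₁ ≡ -y₂, so the sum is ∞.
2B = ∞.
Finally 2A + 2B:
(0, 1) + ∞ = (0, 1) (identity).

(0, 1)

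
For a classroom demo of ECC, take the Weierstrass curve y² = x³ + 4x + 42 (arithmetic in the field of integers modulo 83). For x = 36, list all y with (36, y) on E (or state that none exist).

x³ + 4x + 42 = 46842 ≡ 30 (mod 83).
Square roots of 30 mod 83: 14 and 69 (since 14² = 196 ≡ 30).

14, 69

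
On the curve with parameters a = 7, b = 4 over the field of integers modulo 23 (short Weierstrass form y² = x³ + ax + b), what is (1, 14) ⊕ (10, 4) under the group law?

(1, 14) + (10, 4). λ = (4 - 14)/(10 - 1) ≡ 13/9 mod 23. 9⁻¹ ≡ 18 (mod 23), so λ ≡ 4.
  x = λ² - 1 - 10 = 16 - 11 ≡ 5; y = λ·(1 - 5) - 14 ≡ 16. → (5, 16)

(5, 16)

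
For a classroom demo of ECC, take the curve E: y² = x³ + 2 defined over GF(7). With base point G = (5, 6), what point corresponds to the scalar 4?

(5, 6)

Double-and-add on 4 = (100)₂. Start with G = (5, 6) for the leading 1-bit.
double: tangent at (5, 6): λ = (3·5² + 0)/(2·6) ≡ 5/5. 5⁻¹ ≡ 3 (mod 7) since 5·3 = 15 ≡ 1, so λ ≡ 5·3 ≡ 1.
  x = λ² - 5 - 5 = 1 - 10 ≡ 5; y = λ·(5 - 5) - 6 ≡ 1. → (5, 1)
double: tangent at (5, 1): λ = (3·5² + 0)/(2·1) ≡ 5/2. 2⁻¹ ≡ 4 (mod 7), so λ ≡ 5·4 ≡ 6.
  x = λ² - 5 - 5 = 36 - 10 ≡ 5; y = λ·(5 - 5) - 1 ≡ 6. → (5, 6)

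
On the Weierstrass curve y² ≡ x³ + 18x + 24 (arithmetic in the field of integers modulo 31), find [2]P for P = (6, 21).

(28, 6)

tangent at (6, 21): λ = (3·6² + 18)/(2·21) ≡ 2/11. 11⁻¹ ≡ 17 (mod 31) since 11·17 = 187 ≡ 1, so λ ≡ 2·17 ≡ 3.
  x = λ² - 6 - 6 = 9 - 12 ≡ 28; y = λ·(6 - 28) - 21 ≡ 6. → (28, 6)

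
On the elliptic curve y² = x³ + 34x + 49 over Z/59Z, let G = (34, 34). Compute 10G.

(25, 2)

Repeated addition: build up to 10G.
2G: tangent at (34, 34): λ = (3·34² + 34)/(2·34) ≡ 21/9. 9⁻¹ ≡ 46 (mod 59) since 9·46 = 414 ≡ 1, so λ ≡ 21·46 ≡ 22.
  x = λ² - 34 - 34 = 484 - 68 ≡ 3; y = λ·(34 - 3) - 34 ≡ 58. → (3, 58)
3G: (3, 58) + (34, 34). λ = (34 - 58)/(34 - 3) ≡ 35/31 mod 59. 31⁻¹ ≡ 40 (mod 59) since 31·40 = 1240 ≡ 1, so λ ≡ 43.
  x = λ² - 3 - 34 = 1849 - 37 ≡ 42; y = λ·(3 - 42) - 58 ≡ 35. → (42, 35)
4G: (42, 35) + (34, 34). λ = (34 - 35)/(34 - 42) ≡ 58/51 mod 59. 51⁻¹ ≡ 22 (mod 59), so λ ≡ 37.
  x = λ² - 42 - 34 = 1369 - 76 ≡ 54; y = λ·(42 - 54) - 35 ≡ 52. → (54, 52)
5G: (54, 52) + (34, 34). λ = (34 - 52)/(34 - 54) ≡ 41/39 mod 59. 39⁻¹ ≡ 56 (mod 59), so λ ≡ 54.
  x = λ² - 54 - 34 = 2916 - 88 ≡ 55; y = λ·(54 - 55) - 52 ≡ 12. → (55, 12)
6G: (55, 12) + (34, 34). λ = (34 - 12)/(34 - 55) ≡ 22/38 mod 59. 38⁻¹ ≡ 14 (mod 59), so λ ≡ 13.
  x = λ² - 55 - 34 = 169 - 89 ≡ 21; y = λ·(55 - 21) - 12 ≡ 17. → (21, 17)
7G: (21, 17) + (34, 34). λ = (34 - 17)/(34 - 21) ≡ 17/13 mod 59. 13⁻¹ ≡ 50 (mod 59) since 13·50 = 650 ≡ 1, so λ ≡ 24.
  x = λ² - 21 - 34 = 576 - 55 ≡ 49; y = λ·(21 - 49) - 17 ≡ 19. → (49, 19)
8G: (49, 19) + (34, 34). λ = (34 - 19)/(34 - 49) ≡ 15/44 mod 59. 44⁻¹ ≡ 55 (mod 59), so λ ≡ 58.
  x = λ² - 49 - 34 = 3364 - 83 ≡ 36; y = λ·(49 - 36) - 19 ≡ 27. → (36, 27)
9G: (36, 27) + (34, 34). λ = (34 - 27)/(34 - 36) ≡ 7/57 mod 59. 57⁻¹ ≡ 29 (mod 59) since 57·29 = 1653 ≡ 1, so λ ≡ 26.
  x = λ² - 36 - 34 = 676 - 70 ≡ 16; y = λ·(36 - 16) - 27 ≡ 21. → (16, 21)
10G: (16, 21) + (34, 34). λ = (34 - 21)/(34 - 16) ≡ 13/18 mod 59. 18⁻¹ ≡ 23 (mod 59) since 18·23 = 414 ≡ 1, so λ ≡ 4.
  x = λ² - 16 - 34 = 16 - 50 ≡ 25; y = λ·(16 - 25) - 21 ≡ 2. → (25, 2)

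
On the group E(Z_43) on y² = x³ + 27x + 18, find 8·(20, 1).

Write Q = (20, 1).
Double-and-add on 8 = (1000)₂. Start with Q = (20, 1) for the leading 1-bit.
double: tangent at (20, 1): λ = (3·20² + 27)/(2·1) ≡ 23/2. 2⁻¹ ≡ 22 (mod 43), so λ ≡ 23·22 ≡ 33.
  x = λ² - 20 - 20 = 1089 - 40 ≡ 17; y = λ·(20 - 17) - 1 ≡ 12. → (17, 12)
double: tangent at (17, 12): λ = (3·17² + 27)/(2·12) ≡ 34/24. 24⁻¹ ≡ 9 (mod 43), so λ ≡ 34·9 ≡ 5.
  x = λ² - 17 - 17 = 25 - 34 ≡ 34; y = λ·(17 - 34) - 12 ≡ 32. → (34, 32)
double: tangent at (34, 32): λ = (3·34² + 27)/(2·32) ≡ 12/21. 21⁻¹ ≡ 41 (mod 43) since 21·41 = 861 ≡ 1, so λ ≡ 12·41 ≡ 19.
  x = λ² - 34 - 34 = 361 - 68 ≡ 35; y = λ·(34 - 35) - 32 ≡ 35. → (35, 35)

(35, 35)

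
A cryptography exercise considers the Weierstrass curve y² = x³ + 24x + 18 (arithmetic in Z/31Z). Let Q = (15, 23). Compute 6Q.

(11, 30)

Double-and-add on 6 = (110)₂. Start with Q = (15, 23) for the leading 1-bit.
double: tangent at (15, 23): λ = (3·15² + 24)/(2·23) ≡ 17/15. 15⁻¹ ≡ 29 (mod 31) since 15·29 = 435 ≡ 1, so λ ≡ 17·29 ≡ 28.
  x = λ² - 15 - 15 = 784 - 30 ≡ 10; y = λ·(15 - 10) - 23 ≡ 24. → (10, 24)
add Q: (10, 24) + (15, 23). λ = (23 - 24)/(15 - 10) ≡ 30/5 mod 31. 5⁻¹ ≡ 25 (mod 31), so λ ≡ 6.
  x = λ² - 10 - 15 = 36 - 25 ≡ 11; y = λ·(10 - 11) - 24 ≡ 1. → (11, 1)
double: tangent at (11, 1): λ = (3·11² + 24)/(2·1) ≡ 15/2. 2⁻¹ ≡ 16 (mod 31) since 2·16 = 32 ≡ 1, so λ ≡ 15·16 ≡ 23.
  x = λ² - 11 - 11 = 529 - 22 ≡ 11; y = λ·(11 - 11) - 1 ≡ 30. → (11, 30)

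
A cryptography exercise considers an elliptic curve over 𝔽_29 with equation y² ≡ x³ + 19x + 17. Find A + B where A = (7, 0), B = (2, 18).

(26, 22)

(7, 0) + (2, 18). λ = (18 - 0)/(2 - 7) ≡ 18/24 mod 29. 24⁻¹ ≡ 23 (mod 29), so λ ≡ 8.
  x = λ² - 7 - 2 = 64 - 9 ≡ 26; y = λ·(7 - 26) - 0 ≡ 22. → (26, 22)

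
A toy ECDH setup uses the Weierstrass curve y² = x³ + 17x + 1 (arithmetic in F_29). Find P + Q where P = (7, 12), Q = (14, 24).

(7, 12) + (14, 24). λ = (24 - 12)/(14 - 7) ≡ 12/7 mod 29. 7⁻¹ ≡ 25 (mod 29) since 7·25 = 175 ≡ 1, so λ ≡ 10.
  x = λ² - 7 - 14 = 100 - 21 ≡ 21; y = λ·(7 - 21) - 12 ≡ 22. → (21, 22)

(21, 22)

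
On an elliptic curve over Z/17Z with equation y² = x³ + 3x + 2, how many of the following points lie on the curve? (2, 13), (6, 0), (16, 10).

2

(2, 13): 13² ≡ 16, rhs ≡ 16 → on.
(6, 0): 0² ≡ 0, rhs ≡ 15 → off.
(16, 10): 10² ≡ 15, rhs ≡ 15 → on.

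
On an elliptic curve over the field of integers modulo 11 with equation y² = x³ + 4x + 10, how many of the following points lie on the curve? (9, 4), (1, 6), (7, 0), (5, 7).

1

(9, 4): 4² ≡ 5, rhs ≡ 5 → on.
(1, 6): 6² ≡ 3, rhs ≡ 4 → off.
(7, 0): 0² ≡ 0, rhs ≡ 7 → off.
(5, 7): 7² ≡ 5, rhs ≡ 1 → off.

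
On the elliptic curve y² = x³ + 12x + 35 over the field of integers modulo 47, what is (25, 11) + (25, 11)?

(24, 0)

tangent at (25, 11): λ = (3·25² + 12)/(2·11) ≡ 7/22. 22⁻¹ ≡ 15 (mod 47), so λ ≡ 7·15 ≡ 11.
  x = λ² - 25 - 25 = 121 - 50 ≡ 24; y = λ·(25 - 24) - 11 ≡ 0. → (24, 0)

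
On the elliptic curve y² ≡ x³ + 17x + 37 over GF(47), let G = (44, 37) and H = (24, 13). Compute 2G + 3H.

First 2G:
Repeated addition: build up to 2G.
2G: tangent at (44, 37): λ = (3·44² + 17)/(2·37) ≡ 44/27. 27⁻¹ ≡ 7 (mod 47), so λ ≡ 44·7 ≡ 26.
  x = λ² - 44 - 44 = 676 - 88 ≡ 24; y = λ·(44 - 24) - 37 ≡ 13. → (24, 13)
2G = (24, 13).
Next 3H:
Repeated addition: build up to 3H.
2H: tangent at (24, 13): λ = (3·24² + 17)/(2·13) ≡ 6/26. 26⁻¹ ≡ 38 (mod 47) since 26·38 = 988 ≡ 1, so λ ≡ 6·38 ≡ 40.
  x = λ² - 24 - 24 = 1600 - 48 ≡ 1; y = λ·(24 - 1) - 13 ≡ 14. → (1, 14)
3H: (1, 14) + (24, 13). λ = (13 - 14)/(24 - 1) ≡ 46/23 mod 47. 23⁻¹ ≡ 45 (mod 47), so λ ≡ 2.
  x = λ² - 1 - 24 = 4 - 25 ≡ 26; y = λ·(1 - 26) - 14 ≡ 30. → (26, 30)
3H = (26, 30).
Finally 2G + 3H:
(24, 13) + (26, 30). λ = (30 - 13)/(26 - 24) ≡ 17/2 mod 47. 2⁻¹ ≡ 24 (mod 47), so λ ≡ 32.
  x = λ² - 24 - 26 = 1024 - 50 ≡ 34; y = λ·(24 - 34) - 13 ≡ 43. → (34, 43)

(34, 43)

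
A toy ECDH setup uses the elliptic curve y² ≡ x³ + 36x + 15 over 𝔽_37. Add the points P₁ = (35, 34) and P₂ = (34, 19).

(8, 1)

(35, 34) + (34, 19). λ = (19 - 34)/(34 - 35) ≡ 22/36 mod 37. 36⁻¹ ≡ 36 (mod 37), so λ ≡ 15.
  x = λ² - 35 - 34 = 225 - 69 ≡ 8; y = λ·(35 - 8) - 34 ≡ 1. → (8, 1)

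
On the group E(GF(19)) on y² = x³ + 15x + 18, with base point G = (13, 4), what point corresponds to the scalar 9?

Double-and-add on 9 = (1001)₂. Start with G = (13, 4) for the leading 1-bit.
double: tangent at (13, 4): λ = (3·13² + 15)/(2·4) ≡ 9/8. 8⁻¹ ≡ 12 (mod 19), so λ ≡ 9·12 ≡ 13.
  x = λ² - 13 - 13 = 169 - 26 ≡ 10; y = λ·(13 - 10) - 4 ≡ 16. → (10, 16)
double: tangent at (10, 16): λ = (3·10² + 15)/(2·16) ≡ 11/13. 13⁻¹ ≡ 3 (mod 19), so λ ≡ 11·3 ≡ 14.
  x = λ² - 10 - 10 = 196 - 20 ≡ 5; y = λ·(10 - 5) - 16 ≡ 16. → (5, 16)
double: tangent at (5, 16): λ = (3·5² + 15)/(2·16) ≡ 14/13. 13⁻¹ ≡ 3 (mod 19), so λ ≡ 14·3 ≡ 4.
  x = λ² - 5 - 5 = 16 - 10 ≡ 6; y = λ·(5 - 6) - 16 ≡ 18. → (6, 18)
add G: (6, 18) + (13, 4). λ = (4 - 18)/(13 - 6) ≡ 5/7 mod 19. 7⁻¹ ≡ 11 (mod 19), so λ ≡ 17.
  x = λ² - 6 - 13 = 289 - 19 ≡ 4; y = λ·(6 - 4) - 18 ≡ 16. → (4, 16)

(4, 16)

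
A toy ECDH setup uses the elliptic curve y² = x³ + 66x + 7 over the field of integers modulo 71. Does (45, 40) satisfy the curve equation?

no

y² = 40² ≡ 38; x³ + 66x + 7 = 94102 ≡ 27 (mod 71). 38 ≠ 27.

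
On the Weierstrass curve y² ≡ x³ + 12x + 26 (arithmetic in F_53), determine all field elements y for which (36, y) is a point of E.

x³ + 12x + 26 = 47114 ≡ 50 (mod 53).
50 is a non-residue mod 53; no y exists.

none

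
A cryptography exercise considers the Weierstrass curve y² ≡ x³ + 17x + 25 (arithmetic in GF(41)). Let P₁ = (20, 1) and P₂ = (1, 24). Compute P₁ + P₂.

(0, 5)

(20, 1) + (1, 24). λ = (24 - 1)/(1 - 20) ≡ 23/22 mod 41. 22⁻¹ ≡ 28 (mod 41), so λ ≡ 29.
  x = λ² - 20 - 1 = 841 - 21 ≡ 0; y = λ·(20 - 0) - 1 ≡ 5. → (0, 5)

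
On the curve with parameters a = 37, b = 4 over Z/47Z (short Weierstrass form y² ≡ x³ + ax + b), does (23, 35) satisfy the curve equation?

y² = 35² ≡ 3; x³ + 37x + 4 = 13022 ≡ 3 (mod 47). 3 = 3.

yes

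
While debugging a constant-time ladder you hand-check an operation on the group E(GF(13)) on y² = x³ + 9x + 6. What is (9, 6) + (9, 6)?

tangent at (9, 6): λ = (3·9² + 9)/(2·6) ≡ 5/12. 12⁻¹ ≡ 12 (mod 13) since 12·12 = 144 ≡ 1, so λ ≡ 5·12 ≡ 8.
  x = λ² - 9 - 9 = 64 - 18 ≡ 7; y = λ·(9 - 7) - 6 ≡ 10. → (7, 10)

(7, 10)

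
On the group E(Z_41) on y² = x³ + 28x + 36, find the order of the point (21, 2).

2P: tangent at (21, 2): λ = (3·21² + 28)/(2·2) ≡ 39/4. 4⁻¹ ≡ 31 (mod 41), so λ ≡ 39·31 ≡ 20.
  x = λ² - 21 - 21 = 400 - 42 ≡ 30; y = λ·(21 - 30) - 2 ≡ 23. → (30, 23)
3P: (30, 23) + (21, 2). λ = (2 - 23)/(21 - 30) ≡ 20/32 mod 41. 32⁻¹ ≡ 9 (mod 41), so λ ≡ 16.
  x = λ² - 30 - 21 = 256 - 51 ≡ 0; y = λ·(30 - 0) - 23 ≡ 6. → (0, 6)
4P: (0, 6) + (21, 2). λ = (2 - 6)/(21 - 0) ≡ 37/21 mod 41. 21⁻¹ ≡ 2 (mod 41), so λ ≡ 33.
  x = λ² - 0 - 21 = 1089 - 21 ≡ 2; y = λ·(0 - 2) - 6 ≡ 10. → (2, 10)
5P: (2, 10) + (21, 2). λ = (2 - 10)/(21 - 2) ≡ 33/19 mod 41. 19⁻¹ ≡ 13 (mod 41), so λ ≡ 19.
  x = λ² - 2 - 21 = 361 - 23 ≡ 10; y = λ·(2 - 10) - 10 ≡ 2. → (10, 2)
6P: (10, 2) + (21, 2). λ = (2 - 2)/(21 - 10) ≡ 0/11 mod 41. 11⁻¹ ≡ 15 (mod 41) since 11·15 = 165 ≡ 1, so λ ≡ 0.
  x = λ² - 10 - 21 = 0 - 31 ≡ 10; y = λ·(10 - 10) - 2 ≡ 39. → (10, 39)
7P: (10, 39) + (21, 2). λ = (2 - 39)/(21 - 10) ≡ 4/11 mod 41. 11⁻¹ ≡ 15 (mod 41), so λ ≡ 19.
  x = λ² - 10 - 21 = 361 - 31 ≡ 2; y = λ·(10 - 2) - 39 ≡ 31. → (2, 31)
8P: (2, 31) + (21, 2). λ = (2 - 31)/(21 - 2) ≡ 12/19 mod 41. 19⁻¹ ≡ 13 (mod 41) since 19·13 = 247 ≡ 1, so λ ≡ 33.
  x = λ² - 2 - 21 = 1089 - 23 ≡ 0; y = λ·(2 - 0) - 31 ≡ 35. → (0, 35)
9P: (0, 35) + (21, 2). λ = (2 - 35)/(21 - 0) ≡ 8/21 mod 41. 21⁻¹ ≡ 2 (mod 41) since 21·2 = 42 ≡ 1, so λ ≡ 16.
  x = λ² - 0 - 21 = 256 - 21 ≡ 30; y = λ·(0 - 30) - 35 ≡ 18. → (30, 18)
10P: (30, 18) + (21, 2). λ = (2 - 18)/(21 - 30) ≡ 25/32 mod 41. 32⁻¹ ≡ 9 (mod 41) since 32·9 = 288 ≡ 1, so λ ≡ 20.
  x = λ² - 30 - 21 = 400 - 51 ≡ 21; y = λ·(30 - 21) - 18 ≡ 39. → (21, 39)
11P: (21, 39) + (21, 2): same x and y₁ ≡ -y₂, so the sum is 𝒪.
11P = 𝒪, so the order is 11.

11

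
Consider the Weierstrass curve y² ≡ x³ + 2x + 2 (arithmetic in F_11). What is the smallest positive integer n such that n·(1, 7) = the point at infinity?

9

2P: tangent at (1, 7): λ = (3·1² + 2)/(2·7) ≡ 5/3. 3⁻¹ ≡ 4 (mod 11), so λ ≡ 5·4 ≡ 9.
  x = λ² - 1 - 1 = 81 - 2 ≡ 2; y = λ·(1 - 2) - 7 ≡ 6. → (2, 6)
3P: (2, 6) + (1, 7). λ = (7 - 6)/(1 - 2) ≡ 1/10 mod 11. 10⁻¹ ≡ 10 (mod 11) since 10·10 = 100 ≡ 1, so λ ≡ 10.
  x = λ² - 2 - 1 = 100 - 3 ≡ 9; y = λ·(2 - 9) - 6 ≡ 1. → (9, 1)
4P: (9, 1) + (1, 7). λ = (7 - 1)/(1 - 9) ≡ 6/3 mod 11. 3⁻¹ ≡ 4 (mod 11), so λ ≡ 2.
  x = λ² - 9 - 1 = 4 - 10 ≡ 5; y = λ·(9 - 5) - 1 ≡ 7. → (5, 7)
5P: (5, 7) + (1, 7). λ = (7 - 7)/(1 - 5) ≡ 0/7 mod 11. 7⁻¹ ≡ 8 (mod 11) since 7·8 = 56 ≡ 1, so λ ≡ 0.
  x = λ² - 5 - 1 = 0 - 6 ≡ 5; y = λ·(5 - 5) - 7 ≡ 4. → (5, 4)
6P: (5, 4) + (1, 7). λ = (7 - 4)/(1 - 5) ≡ 3/7 mod 11. 7⁻¹ ≡ 8 (mod 11), so λ ≡ 2.
  x = λ² - 5 - 1 = 4 - 6 ≡ 9; y = λ·(5 - 9) - 4 ≡ 10. → (9, 10)
7P: (9, 10) + (1, 7). λ = (7 - 10)/(1 - 9) ≡ 8/3 mod 11. 3⁻¹ ≡ 4 (mod 11) since 3·4 = 12 ≡ 1, so λ ≡ 10.
  x = λ² - 9 - 1 = 100 - 10 ≡ 2; y = λ·(9 - 2) - 10 ≡ 5. → (2, 5)
8P: (2, 5) + (1, 7). λ = (7 - 5)/(1 - 2) ≡ 2/10 mod 11. 10⁻¹ ≡ 10 (mod 11), so λ ≡ 9.
  x = λ² - 2 - 1 = 81 - 3 ≡ 1; y = λ·(2 - 1) - 5 ≡ 4. → (1, 4)
9P: (1, 4) + (1, 7): same x and y₁ ≡ -y₂, so the sum is the point at infinity.
9P = the point at infinity, so the order is 9.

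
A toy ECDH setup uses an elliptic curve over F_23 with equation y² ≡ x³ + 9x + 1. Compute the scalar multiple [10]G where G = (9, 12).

(20, 4)

Double-and-add on 10 = (1010)₂. Start with G = (9, 12) for the leading 1-bit.
double: tangent at (9, 12): λ = (3·9² + 9)/(2·12) ≡ 22/1. 1⁻¹ ≡ 1 (mod 23) since 1·1 = 1 ≡ 1, so λ ≡ 22·1 ≡ 22.
  x = λ² - 9 - 9 = 484 - 18 ≡ 6; y = λ·(9 - 6) - 12 ≡ 8. → (6, 8)
double: tangent at (6, 8): λ = (3·6² + 9)/(2·8) ≡ 2/16. 16⁻¹ ≡ 13 (mod 23), so λ ≡ 2·13 ≡ 3.
  x = λ² - 6 - 6 = 9 - 12 ≡ 20; y = λ·(6 - 20) - 8 ≡ 19. → (20, 19)
add G: (20, 19) + (9, 12). λ = (12 - 19)/(9 - 20) ≡ 16/12 mod 23. 12⁻¹ ≡ 2 (mod 23), so λ ≡ 9.
  x = λ² - 20 - 9 = 81 - 29 ≡ 6; y = λ·(20 - 6) - 19 ≡ 15. → (6, 15)
double: tangent at (6, 15): λ = (3·6² + 9)/(2·15) ≡ 2/7. 7⁻¹ ≡ 10 (mod 23) since 7·10 = 70 ≡ 1, so λ ≡ 2·10 ≡ 20.
  x = λ² - 6 - 6 = 400 - 12 ≡ 20; y = λ·(6 - 20) - 15 ≡ 4. → (20, 4)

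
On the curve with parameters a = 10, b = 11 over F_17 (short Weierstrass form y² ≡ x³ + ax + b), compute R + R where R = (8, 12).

tangent at (8, 12): λ = (3·8² + 10)/(2·12) ≡ 15/7. 7⁻¹ ≡ 5 (mod 17), so λ ≡ 15·5 ≡ 7.
  x = λ² - 8 - 8 = 49 - 16 ≡ 16; y = λ·(8 - 16) - 12 ≡ 0. → (16, 0)

(16, 0)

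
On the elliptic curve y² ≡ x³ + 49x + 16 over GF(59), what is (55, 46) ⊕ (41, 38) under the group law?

(55, 46) + (41, 38). λ = (38 - 46)/(41 - 55) ≡ 51/45 mod 59. 45⁻¹ ≡ 21 (mod 59) since 45·21 = 945 ≡ 1, so λ ≡ 9.
  x = λ² - 55 - 41 = 81 - 96 ≡ 44; y = λ·(55 - 44) - 46 ≡ 53. → (44, 53)

(44, 53)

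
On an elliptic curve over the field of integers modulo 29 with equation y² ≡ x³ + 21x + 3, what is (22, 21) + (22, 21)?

(1, 5)

tangent at (22, 21): λ = (3·22² + 21)/(2·21) ≡ 23/13. 13⁻¹ ≡ 9 (mod 29) since 13·9 = 117 ≡ 1, so λ ≡ 23·9 ≡ 4.
  x = λ² - 22 - 22 = 16 - 44 ≡ 1; y = λ·(22 - 1) - 21 ≡ 5. → (1, 5)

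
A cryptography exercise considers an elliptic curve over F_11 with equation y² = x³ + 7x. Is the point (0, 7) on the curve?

no

y² = 7² ≡ 5; x³ + 7x + 0 = 0 ≡ 0 (mod 11). 5 ≠ 0.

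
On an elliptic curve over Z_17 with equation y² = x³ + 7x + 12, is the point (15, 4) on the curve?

no

y² = 4² ≡ 16; x³ + 7x + 12 = 3492 ≡ 7 (mod 17). 16 ≠ 7.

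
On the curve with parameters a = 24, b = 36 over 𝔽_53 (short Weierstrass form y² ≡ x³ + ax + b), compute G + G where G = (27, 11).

tangent at (27, 11): λ = (3·27² + 24)/(2·11) ≡ 38/22. 22⁻¹ ≡ 41 (mod 53) since 22·41 = 902 ≡ 1, so λ ≡ 38·41 ≡ 21.
  x = λ² - 27 - 27 = 441 - 54 ≡ 16; y = λ·(27 - 16) - 11 ≡ 8. → (16, 8)

(16, 8)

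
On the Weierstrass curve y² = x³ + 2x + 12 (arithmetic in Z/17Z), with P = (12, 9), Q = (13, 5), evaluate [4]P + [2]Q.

(14, 9)

First 4P:
Repeated addition: build up to 4P.
2P: tangent at (12, 9): λ = (3·12² + 2)/(2·9) ≡ 9/1. 1⁻¹ ≡ 1 (mod 17), so λ ≡ 9·1 ≡ 9.
  x = λ² - 12 - 12 = 81 - 24 ≡ 6; y = λ·(12 - 6) - 9 ≡ 11. → (6, 11)
3P: (6, 11) + (12, 9). λ = (9 - 11)/(12 - 6) ≡ 15/6 mod 17. 6⁻¹ ≡ 3 (mod 17), so λ ≡ 11.
  x = λ² - 6 - 12 = 121 - 18 ≡ 1; y = λ·(6 - 1) - 11 ≡ 10. → (1, 10)
4P: (1, 10) + (12, 9). λ = (9 - 10)/(12 - 1) ≡ 16/11 mod 17. 11⁻¹ ≡ 14 (mod 17) since 11·14 = 154 ≡ 1, so λ ≡ 3.
  x = λ² - 1 - 12 = 9 - 13 ≡ 13; y = λ·(1 - 13) - 10 ≡ 5. → (13, 5)
4P = (13, 5).
Next 2Q:
Repeated addition: build up to 2Q.
2Q: tangent at (13, 5): λ = (3·13² + 2)/(2·5) ≡ 16/10. 10⁻¹ ≡ 12 (mod 17) since 10·12 = 120 ≡ 1, so λ ≡ 16·12 ≡ 5.
  x = λ² - 13 - 13 = 25 - 26 ≡ 16; y = λ·(13 - 16) - 5 ≡ 14. → (16, 14)
2Q = (16, 14).
Finally 4P + 2Q:
(13, 5) + (16, 14). λ = (14 - 5)/(16 - 13) ≡ 9/3 mod 17. 3⁻¹ ≡ 6 (mod 17) since 3·6 = 18 ≡ 1, so λ ≡ 3.
  x = λ² - 13 - 16 = 9 - 29 ≡ 14; y = λ·(13 - 14) - 5 ≡ 9. → (14, 9)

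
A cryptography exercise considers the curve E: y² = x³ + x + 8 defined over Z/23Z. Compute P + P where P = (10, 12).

(7, 17)

tangent at (10, 12): λ = (3·10² + 1)/(2·12) ≡ 2/1. 1⁻¹ ≡ 1 (mod 23), so λ ≡ 2·1 ≡ 2.
  x = λ² - 10 - 10 = 4 - 20 ≡ 7; y = λ·(10 - 7) - 12 ≡ 17. → (7, 17)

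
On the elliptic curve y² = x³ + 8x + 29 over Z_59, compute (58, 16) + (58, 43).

The two points share x = 58 and their y-coordinates satisfy 16 + 43 ≡ 0 (mod 59), so they are inverses. Their sum is the point at infinity.

O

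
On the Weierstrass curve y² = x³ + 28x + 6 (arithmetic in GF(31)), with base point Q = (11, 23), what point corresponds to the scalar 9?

(2, 16)

Double-and-add on 9 = (1001)₂. Start with Q = (11, 23) for the leading 1-bit.
double: tangent at (11, 23): λ = (3·11² + 28)/(2·23) ≡ 19/15. 15⁻¹ ≡ 29 (mod 31) since 15·29 = 435 ≡ 1, so λ ≡ 19·29 ≡ 24.
  x = λ² - 11 - 11 = 576 - 22 ≡ 27; y = λ·(11 - 27) - 23 ≡ 27. → (27, 27)
double: tangent at (27, 27): λ = (3·27² + 28)/(2·27) ≡ 14/23. 23⁻¹ ≡ 27 (mod 31) since 23·27 = 621 ≡ 1, so λ ≡ 14·27 ≡ 6.
  x = λ² - 27 - 27 = 36 - 54 ≡ 13; y = λ·(27 - 13) - 27 ≡ 26. → (13, 26)
double: tangent at (13, 26): λ = (3·13² + 28)/(2·26) ≡ 8/21. 21⁻¹ ≡ 3 (mod 31), so λ ≡ 8·3 ≡ 24.
  x = λ² - 13 - 13 = 576 - 26 ≡ 23; y = λ·(13 - 23) - 26 ≡ 13. → (23, 13)
add Q: (23, 13) + (11, 23). λ = (23 - 13)/(11 - 23) ≡ 10/19 mod 31. 19⁻¹ ≡ 18 (mod 31) since 19·18 = 342 ≡ 1, so λ ≡ 25.
  x = λ² - 23 - 11 = 625 - 34 ≡ 2; y = λ·(23 - 2) - 13 ≡ 16. → (2, 16)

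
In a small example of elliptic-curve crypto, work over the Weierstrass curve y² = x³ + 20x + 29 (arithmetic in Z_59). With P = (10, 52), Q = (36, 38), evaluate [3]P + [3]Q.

First 3P:
Repeated addition: build up to 3P.
2P: tangent at (10, 52): λ = (3·10² + 20)/(2·52) ≡ 25/45. 45⁻¹ ≡ 21 (mod 59), so λ ≡ 25·21 ≡ 53.
  x = λ² - 10 - 10 = 2809 - 20 ≡ 16; y = λ·(10 - 16) - 52 ≡ 43. → (16, 43)
3P: (16, 43) + (10, 52). λ = (52 - 43)/(10 - 16) ≡ 9/53 mod 59. 53⁻¹ ≡ 49 (mod 59), so λ ≡ 28.
  x = λ² - 16 - 10 = 784 - 26 ≡ 50; y = λ·(16 - 50) - 43 ≡ 8. → (50, 8)
3P = (50, 8).
Next 3Q:
Repeated addition: build up to 3Q.
2Q: tangent at (36, 38): λ = (3·36² + 20)/(2·38) ≡ 14/17. 17⁻¹ ≡ 7 (mod 59), so λ ≡ 14·7 ≡ 39.
  x = λ² - 36 - 36 = 1521 - 72 ≡ 33; y = λ·(36 - 33) - 38 ≡ 20. → (33, 20)
3Q: (33, 20) + (36, 38). λ = (38 - 20)/(36 - 33) ≡ 18/3 mod 59. 3⁻¹ ≡ 20 (mod 59), so λ ≡ 6.
  x = λ² - 33 - 36 = 36 - 69 ≡ 26; y = λ·(33 - 26) - 20 ≡ 22. → (26, 22)
3Q = (26, 22).
Finally 3P + 3Q:
(50, 8) + (26, 22). λ = (22 - 8)/(26 - 50) ≡ 14/35 mod 59. 35⁻¹ ≡ 27 (mod 59), so λ ≡ 24.
  x = λ² - 50 - 26 = 576 - 76 ≡ 28; y = λ·(50 - 28) - 8 ≡ 48. → (28, 48)

(28, 48)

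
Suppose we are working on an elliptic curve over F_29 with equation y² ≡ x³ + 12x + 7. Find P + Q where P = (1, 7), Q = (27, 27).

(1, 7) + (27, 27). λ = (27 - 7)/(27 - 1) ≡ 20/26 mod 29. 26⁻¹ ≡ 19 (mod 29), so λ ≡ 3.
  x = λ² - 1 - 27 = 9 - 28 ≡ 10; y = λ·(1 - 10) - 7 ≡ 24. → (10, 24)

(10, 24)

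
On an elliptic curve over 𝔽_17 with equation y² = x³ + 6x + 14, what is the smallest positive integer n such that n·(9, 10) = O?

8

2P: tangent at (9, 10): λ = (3·9² + 6)/(2·10) ≡ 11/3. 3⁻¹ ≡ 6 (mod 17), so λ ≡ 11·6 ≡ 15.
  x = λ² - 9 - 9 = 225 - 18 ≡ 3; y = λ·(9 - 3) - 10 ≡ 12. → (3, 12)
3P: (3, 12) + (9, 10). λ = (10 - 12)/(9 - 3) ≡ 15/6 mod 17. 6⁻¹ ≡ 3 (mod 17) since 6·3 = 18 ≡ 1, so λ ≡ 11.
  x = λ² - 3 - 9 = 121 - 12 ≡ 7; y = λ·(3 - 7) - 12 ≡ 12. → (7, 12)
4P: (7, 12) + (9, 10). λ = (10 - 12)/(9 - 7) ≡ 15/2 mod 17. 2⁻¹ ≡ 9 (mod 17), so λ ≡ 16.
  x = λ² - 7 - 9 = 256 - 16 ≡ 2; y = λ·(7 - 2) - 12 ≡ 0. → (2, 0)
5P: (2, 0) + (9, 10). λ = (10 - 0)/(9 - 2) ≡ 10/7 mod 17. 7⁻¹ ≡ 5 (mod 17), so λ ≡ 16.
  x = λ² - 2 - 9 = 256 - 11 ≡ 7; y = λ·(2 - 7) - 0 ≡ 5. → (7, 5)
6P: (7, 5) + (9, 10). λ = (10 - 5)/(9 - 7) ≡ 5/2 mod 17. 2⁻¹ ≡ 9 (mod 17), so λ ≡ 11.
  x = λ² - 7 - 9 = 121 - 16 ≡ 3; y = λ·(7 - 3) - 5 ≡ 5. → (3, 5)
7P: (3, 5) + (9, 10). λ = (10 - 5)/(9 - 3) ≡ 5/6 mod 17. 6⁻¹ ≡ 3 (mod 17) since 6·3 = 18 ≡ 1, so λ ≡ 15.
  x = λ² - 3 - 9 = 225 - 12 ≡ 9; y = λ·(3 - 9) - 5 ≡ 7. → (9, 7)
8P: (9, 7) + (9, 10): same x and y₁ ≡ -y₂, so the sum is O.
8P = O, so the order is 8.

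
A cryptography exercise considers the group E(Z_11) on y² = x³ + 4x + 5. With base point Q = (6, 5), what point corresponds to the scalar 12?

O

Repeated addition: build up to 12Q.
2Q: tangent at (6, 5): λ = (3·6² + 4)/(2·5) ≡ 2/10. 10⁻¹ ≡ 10 (mod 11), so λ ≡ 2·10 ≡ 9.
  x = λ² - 6 - 6 = 81 - 12 ≡ 3; y = λ·(6 - 3) - 5 ≡ 0. → (3, 0)
3Q: (3, 0) + (6, 5). λ = (5 - 0)/(6 - 3) ≡ 5/3 mod 11. 3⁻¹ ≡ 4 (mod 11), so λ ≡ 9.
  x = λ² - 3 - 6 = 81 - 9 ≡ 6; y = λ·(3 - 6) - 0 ≡ 6. → (6, 6)
4Q: (6, 6) + (6, 5): same x and y₁ ≡ -y₂, so the sum is O.
5Q: O + (6, 5) = (6, 5) (identity).
6Q: tangent at (6, 5): λ = (3·6² + 4)/(2·5) ≡ 2/10. 10⁻¹ ≡ 10 (mod 11), so λ ≡ 2·10 ≡ 9.
  x = λ² - 6 - 6 = 81 - 12 ≡ 3; y = λ·(6 - 3) - 5 ≡ 0. → (3, 0)
7Q: (3, 0) + (6, 5). λ = (5 - 0)/(6 - 3) ≡ 5/3 mod 11. 3⁻¹ ≡ 4 (mod 11), so λ ≡ 9.
  x = λ² - 3 - 6 = 81 - 9 ≡ 6; y = λ·(3 - 6) - 0 ≡ 6. → (6, 6)
8Q: (6, 6) + (6, 5): same x and y₁ ≡ -y₂, so the sum is O.
9Q: O + (6, 5) = (6, 5) (identity).
10Q: tangent at (6, 5): λ = (3·6² + 4)/(2·5) ≡ 2/10. 10⁻¹ ≡ 10 (mod 11) since 10·10 = 100 ≡ 1, so λ ≡ 2·10 ≡ 9.
  x = λ² - 6 - 6 = 81 - 12 ≡ 3; y = λ·(6 - 3) - 5 ≡ 0. → (3, 0)
11Q: (3, 0) + (6, 5). λ = (5 - 0)/(6 - 3) ≡ 5/3 mod 11. 3⁻¹ ≡ 4 (mod 11), so λ ≡ 9.
  x = λ² - 3 - 6 = 81 - 9 ≡ 6; y = λ·(3 - 6) - 0 ≡ 6. → (6, 6)
12Q: (6, 6) + (6, 5): same x and y₁ ≡ -y₂, so the sum is O.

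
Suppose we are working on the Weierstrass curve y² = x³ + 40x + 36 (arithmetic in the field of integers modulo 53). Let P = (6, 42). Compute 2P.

tangent at (6, 42): λ = (3·6² + 40)/(2·42) ≡ 42/31. 31⁻¹ ≡ 12 (mod 53), so λ ≡ 42·12 ≡ 27.
  x = λ² - 6 - 6 = 729 - 12 ≡ 28; y = λ·(6 - 28) - 42 ≡ 0. → (28, 0)

(28, 0)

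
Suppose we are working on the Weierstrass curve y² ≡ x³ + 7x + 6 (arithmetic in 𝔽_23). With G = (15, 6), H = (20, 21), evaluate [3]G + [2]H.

First 3G:
Repeated addition: build up to 3G.
2G: tangent at (15, 6): λ = (3·15² + 7)/(2·6) ≡ 15/12. 12⁻¹ ≡ 2 (mod 23), so λ ≡ 15·2 ≡ 7.
  x = λ² - 15 - 15 = 49 - 30 ≡ 19; y = λ·(15 - 19) - 6 ≡ 12. → (19, 12)
3G: (19, 12) + (15, 6). λ = (6 - 12)/(15 - 19) ≡ 17/19 mod 23. 19⁻¹ ≡ 17 (mod 23), so λ ≡ 13.
  x = λ² - 19 - 15 = 169 - 34 ≡ 20; y = λ·(19 - 20) - 12 ≡ 21. → (20, 21)
3G = (20, 21).
Next 2H:
Repeated addition: build up to 2H.
2H: tangent at (20, 21): λ = (3·20² + 7)/(2·21) ≡ 11/19. 19⁻¹ ≡ 17 (mod 23) since 19·17 = 323 ≡ 1, so λ ≡ 11·17 ≡ 3.
  x = λ² - 20 - 20 = 9 - 40 ≡ 15; y = λ·(20 - 15) - 21 ≡ 17. → (15, 17)
2H = (15, 17).
Finally 3G + 2H:
(20, 21) + (15, 17). λ = (17 - 21)/(15 - 20) ≡ 19/18 mod 23. 18⁻¹ ≡ 9 (mod 23), so λ ≡ 10.
  x = λ² - 20 - 15 = 100 - 35 ≡ 19; y = λ·(20 - 19) - 21 ≡ 12. → (19, 12)

(19, 12)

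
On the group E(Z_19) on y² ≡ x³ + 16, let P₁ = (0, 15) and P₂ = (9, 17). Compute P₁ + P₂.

(0, 15) + (9, 17). λ = (17 - 15)/(9 - 0) ≡ 2/9 mod 19. 9⁻¹ ≡ 17 (mod 19) since 9·17 = 153 ≡ 1, so λ ≡ 15.
  x = λ² - 0 - 9 = 225 - 9 ≡ 7; y = λ·(0 - 7) - 15 ≡ 13. → (7, 13)

(7, 13)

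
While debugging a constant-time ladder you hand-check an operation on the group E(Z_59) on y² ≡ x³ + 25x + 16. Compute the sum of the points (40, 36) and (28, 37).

(16, 21)

(40, 36) + (28, 37). λ = (37 - 36)/(28 - 40) ≡ 1/47 mod 59. 47⁻¹ ≡ 54 (mod 59) since 47·54 = 2538 ≡ 1, so λ ≡ 54.
  x = λ² - 40 - 28 = 2916 - 68 ≡ 16; y = λ·(40 - 16) - 36 ≡ 21. → (16, 21)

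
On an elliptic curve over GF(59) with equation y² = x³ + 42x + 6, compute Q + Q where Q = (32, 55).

tangent at (32, 55): λ = (3·32² + 42)/(2·55) ≡ 46/51. 51⁻¹ ≡ 22 (mod 59), so λ ≡ 46·22 ≡ 9.
  x = λ² - 32 - 32 = 81 - 64 ≡ 17; y = λ·(32 - 17) - 55 ≡ 21. → (17, 21)

(17, 21)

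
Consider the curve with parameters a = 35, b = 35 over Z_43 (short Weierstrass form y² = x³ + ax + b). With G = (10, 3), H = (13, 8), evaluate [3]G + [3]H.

(25, 25)

First 3G:
Repeated addition: build up to 3G.
2G: tangent at (10, 3): λ = (3·10² + 35)/(2·3) ≡ 34/6. 6⁻¹ ≡ 36 (mod 43) since 6·36 = 216 ≡ 1, so λ ≡ 34·36 ≡ 20.
  x = λ² - 10 - 10 = 400 - 20 ≡ 36; y = λ·(10 - 36) - 3 ≡ 36. → (36, 36)
3G: (36, 36) + (10, 3). λ = (3 - 36)/(10 - 36) ≡ 10/17 mod 43. 17⁻¹ ≡ 38 (mod 43), so λ ≡ 36.
  x = λ² - 36 - 10 = 1296 - 46 ≡ 3; y = λ·(36 - 3) - 36 ≡ 34. → (3, 34)
3G = (3, 34).
Next 3H:
Repeated addition: build up to 3H.
2H: tangent at (13, 8): λ = (3·13² + 35)/(2·8) ≡ 26/16. 16⁻¹ ≡ 35 (mod 43) since 16·35 = 560 ≡ 1, so λ ≡ 26·35 ≡ 7.
  x = λ² - 13 - 13 = 49 - 26 ≡ 23; y = λ·(13 - 23) - 8 ≡ 8. → (23, 8)
3H: (23, 8) + (13, 8). λ = (8 - 8)/(13 - 23) ≡ 0/33 mod 43. 33⁻¹ ≡ 30 (mod 43), so λ ≡ 0.
  x = λ² - 23 - 13 = 0 - 36 ≡ 7; y = λ·(23 - 7) - 8 ≡ 35. → (7, 35)
3H = (7, 35).
Finally 3G + 3H:
(3, 34) + (7, 35). λ = (35 - 34)/(7 - 3) ≡ 1/4 mod 43. 4⁻¹ ≡ 11 (mod 43), so λ ≡ 11.
  x = λ² - 3 - 7 = 121 - 10 ≡ 25; y = λ·(3 - 25) - 34 ≡ 25. → (25, 25)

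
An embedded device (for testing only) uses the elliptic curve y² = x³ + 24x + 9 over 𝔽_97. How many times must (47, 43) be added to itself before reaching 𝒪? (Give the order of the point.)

2P: tangent at (47, 43): λ = (3·47² + 24)/(2·43) ≡ 55/86. 86⁻¹ ≡ 44 (mod 97) since 86·44 = 3784 ≡ 1, so λ ≡ 55·44 ≡ 92.
  x = λ² - 47 - 47 = 8464 - 94 ≡ 28; y = λ·(47 - 28) - 43 ≡ 56. → (28, 56)
3P: (28, 56) + (47, 43). λ = (43 - 56)/(47 - 28) ≡ 84/19 mod 97. 19⁻¹ ≡ 46 (mod 97), so λ ≡ 81.
  x = λ² - 28 - 47 = 6561 - 75 ≡ 84; y = λ·(28 - 84) - 56 ≡ 64. → (84, 64)
4P: (84, 64) + (47, 43). λ = (43 - 64)/(47 - 84) ≡ 76/60 mod 97. 60⁻¹ ≡ 76 (mod 97) since 60·76 = 4560 ≡ 1, so λ ≡ 53.
  x = λ² - 84 - 47 = 2809 - 131 ≡ 59; y = λ·(84 - 59) - 64 ≡ 0. → (59, 0)
5P: (59, 0) + (47, 43). λ = (43 - 0)/(47 - 59) ≡ 43/85 mod 97. 85⁻¹ ≡ 8 (mod 97), so λ ≡ 53.
  x = λ² - 59 - 47 = 2809 - 106 ≡ 84; y = λ·(59 - 84) - 0 ≡ 33. → (84, 33)
6P: (84, 33) + (47, 43). λ = (43 - 33)/(47 - 84) ≡ 10/60 mod 97. 60⁻¹ ≡ 76 (mod 97), so λ ≡ 81.
  x = λ² - 84 - 47 = 6561 - 131 ≡ 28; y = λ·(84 - 28) - 33 ≡ 41. → (28, 41)
7P: (28, 41) + (47, 43). λ = (43 - 41)/(47 - 28) ≡ 2/19 mod 97. 19⁻¹ ≡ 46 (mod 97) since 19·46 = 874 ≡ 1, so λ ≡ 92.
  x = λ² - 28 - 47 = 8464 - 75 ≡ 47; y = λ·(28 - 47) - 41 ≡ 54. → (47, 54)
8P: (47, 54) + (47, 43): same x and y₁ ≡ -y₂, so the sum is 𝒪.
8P = 𝒪, so the order is 8.

8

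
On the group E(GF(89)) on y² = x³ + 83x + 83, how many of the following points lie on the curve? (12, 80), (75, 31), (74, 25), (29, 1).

(12, 80): 80² ≡ 81, rhs ≡ 48 → off.
(75, 31): 31² ≡ 71, rhs ≡ 4 → off.
(74, 25): 25² ≡ 2, rhs ≡ 2 → on.
(29, 1): 1² ≡ 1, rhs ≡ 1 → on.

2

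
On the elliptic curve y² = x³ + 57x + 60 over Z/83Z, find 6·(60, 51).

Write G = (60, 51).
Double-and-add on 6 = (110)₂. Start with G = (60, 51) for the leading 1-bit.
double: tangent at (60, 51): λ = (3·60² + 57)/(2·51) ≡ 67/19. 19⁻¹ ≡ 35 (mod 83) since 19·35 = 665 ≡ 1, so λ ≡ 67·35 ≡ 21.
  x = λ² - 60 - 60 = 441 - 120 ≡ 72; y = λ·(60 - 72) - 51 ≡ 29. → (72, 29)
add G: (72, 29) + (60, 51). λ = (51 - 29)/(60 - 72) ≡ 22/71 mod 83. 71⁻¹ ≡ 76 (mod 83), so λ ≡ 12.
  x = λ² - 72 - 60 = 144 - 132 ≡ 12; y = λ·(72 - 12) - 29 ≡ 27. → (12, 27)
double: tangent at (12, 27): λ = (3·12² + 57)/(2·27) ≡ 74/54. 54⁻¹ ≡ 20 (mod 83) since 54·20 = 1080 ≡ 1, so λ ≡ 74·20 ≡ 69.
  x = λ² - 12 - 12 = 4761 - 24 ≡ 6; y = λ·(12 - 6) - 27 ≡ 55. → (6, 55)

(6, 55)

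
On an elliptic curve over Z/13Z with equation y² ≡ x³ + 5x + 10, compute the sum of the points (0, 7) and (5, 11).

(0, 7) + (5, 11). λ = (11 - 7)/(5 - 0) ≡ 4/5 mod 13. 5⁻¹ ≡ 8 (mod 13), so λ ≡ 6.
  x = λ² - 0 - 5 = 36 - 5 ≡ 5; y = λ·(0 - 5) - 7 ≡ 2. → (5, 2)

(5, 2)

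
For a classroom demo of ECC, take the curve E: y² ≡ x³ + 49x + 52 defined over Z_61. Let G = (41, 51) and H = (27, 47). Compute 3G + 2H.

(56, 32)

First 3G:
Repeated addition: build up to 3G.
2G: tangent at (41, 51): λ = (3·41² + 49)/(2·51) ≡ 29/41. 41⁻¹ ≡ 3 (mod 61), so λ ≡ 29·3 ≡ 26.
  x = λ² - 41 - 41 = 676 - 82 ≡ 45; y = λ·(41 - 45) - 51 ≡ 28. → (45, 28)
3G: (45, 28) + (41, 51). λ = (51 - 28)/(41 - 45) ≡ 23/57 mod 61. 57⁻¹ ≡ 15 (mod 61), so λ ≡ 40.
  x = λ² - 45 - 41 = 1600 - 86 ≡ 50; y = λ·(45 - 50) - 28 ≡ 16. → (50, 16)
3G = (50, 16).
Next 2H:
Repeated addition: build up to 2H.
2H: tangent at (27, 47): λ = (3·27² + 49)/(2·47) ≡ 40/33. 33⁻¹ ≡ 37 (mod 61), so λ ≡ 40·37 ≡ 16.
  x = λ² - 27 - 27 = 256 - 54 ≡ 19; y = λ·(27 - 19) - 47 ≡ 20. → (19, 20)
2H = (19, 20).
Finally 3G + 2H:
(50, 16) + (19, 20). λ = (20 - 16)/(19 - 50) ≡ 4/30 mod 61. 30⁻¹ ≡ 59 (mod 61) since 30·59 = 1770 ≡ 1, so λ ≡ 53.
  x = λ² - 50 - 19 = 2809 - 69 ≡ 56; y = λ·(50 - 56) - 16 ≡ 32. → (56, 32)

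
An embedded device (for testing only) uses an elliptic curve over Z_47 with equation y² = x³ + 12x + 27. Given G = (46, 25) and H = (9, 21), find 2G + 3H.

First 2G:
Repeated addition: build up to 2G.
2G: tangent at (46, 25): λ = (3·46² + 12)/(2·25) ≡ 15/3. 3⁻¹ ≡ 16 (mod 47) since 3·16 = 48 ≡ 1, so λ ≡ 15·16 ≡ 5.
  x = λ² - 46 - 46 = 25 - 92 ≡ 27; y = λ·(46 - 27) - 25 ≡ 23. → (27, 23)
2G = (27, 23).
Next 3H:
Repeated addition: build up to 3H.
2H: tangent at (9, 21): λ = (3·9² + 12)/(2·21) ≡ 20/42. 42⁻¹ ≡ 28 (mod 47) since 42·28 = 1176 ≡ 1, so λ ≡ 20·28 ≡ 43.
  x = λ² - 9 - 9 = 1849 - 18 ≡ 45; y = λ·(9 - 45) - 21 ≡ 29. → (45, 29)
3H: (45, 29) + (9, 21). λ = (21 - 29)/(9 - 45) ≡ 39/11 mod 47. 11⁻¹ ≡ 30 (mod 47) since 11·30 = 330 ≡ 1, so λ ≡ 42.
  x = λ² - 45 - 9 = 1764 - 54 ≡ 18; y = λ·(45 - 18) - 29 ≡ 24. → (18, 24)
3H = (18, 24).
Finally 2G + 3H:
(27, 23) + (18, 24). λ = (24 - 23)/(18 - 27) ≡ 1/38 mod 47. 38⁻¹ ≡ 26 (mod 47), so λ ≡ 26.
  x = λ² - 27 - 18 = 676 - 45 ≡ 20; y = λ·(27 - 20) - 23 ≡ 18. → (20, 18)

(20, 18)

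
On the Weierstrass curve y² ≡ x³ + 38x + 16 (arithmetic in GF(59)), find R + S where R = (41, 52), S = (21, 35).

(41, 52) + (21, 35). λ = (35 - 52)/(21 - 41) ≡ 42/39 mod 59. 39⁻¹ ≡ 56 (mod 59) since 39·56 = 2184 ≡ 1, so λ ≡ 51.
  x = λ² - 41 - 21 = 2601 - 62 ≡ 2; y = λ·(41 - 2) - 52 ≡ 49. → (2, 49)

(2, 49)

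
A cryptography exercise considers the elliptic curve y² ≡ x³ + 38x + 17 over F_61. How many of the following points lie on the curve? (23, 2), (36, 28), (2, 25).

(23, 2): 2² ≡ 4, rhs ≡ 4 → on.
(36, 28): 28² ≡ 52, rhs ≡ 34 → off.
(2, 25): 25² ≡ 15, rhs ≡ 40 → off.

1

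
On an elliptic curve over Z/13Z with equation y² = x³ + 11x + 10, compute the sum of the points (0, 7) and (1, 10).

(0, 7) + (1, 10). λ = (10 - 7)/(1 - 0) ≡ 3/1 mod 13. 1⁻¹ ≡ 1 (mod 13), so λ ≡ 3.
  x = λ² - 0 - 1 = 9 - 1 ≡ 8; y = λ·(0 - 8) - 7 ≡ 8. → (8, 8)

(8, 8)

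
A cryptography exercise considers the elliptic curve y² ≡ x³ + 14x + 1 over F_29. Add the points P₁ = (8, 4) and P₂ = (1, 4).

(8, 4) + (1, 4). λ = (4 - 4)/(1 - 8) ≡ 0/22 mod 29. 22⁻¹ ≡ 4 (mod 29), so λ ≡ 0.
  x = λ² - 8 - 1 = 0 - 9 ≡ 20; y = λ·(8 - 20) - 4 ≡ 25. → (20, 25)

(20, 25)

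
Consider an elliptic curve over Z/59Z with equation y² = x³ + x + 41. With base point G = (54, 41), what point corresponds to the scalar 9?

Repeated addition: build up to 9G.
2G: tangent at (54, 41): λ = (3·54² + 1)/(2·41) ≡ 17/23. 23⁻¹ ≡ 18 (mod 59), so λ ≡ 17·18 ≡ 11.
  x = λ² - 54 - 54 = 121 - 108 ≡ 13; y = λ·(54 - 13) - 41 ≡ 56. → (13, 56)
3G: (13, 56) + (54, 41). λ = (41 - 56)/(54 - 13) ≡ 44/41 mod 59. 41⁻¹ ≡ 36 (mod 59) since 41·36 = 1476 ≡ 1, so λ ≡ 50.
  x = λ² - 13 - 54 = 2500 - 67 ≡ 14; y = λ·(13 - 14) - 56 ≡ 12. → (14, 12)
4G: (14, 12) + (54, 41). λ = (41 - 12)/(54 - 14) ≡ 29/40 mod 59. 40⁻¹ ≡ 31 (mod 59) since 40·31 = 1240 ≡ 1, so λ ≡ 14.
  x = λ² - 14 - 54 = 196 - 68 ≡ 10; y = λ·(14 - 10) - 12 ≡ 44. → (10, 44)
5G: (10, 44) + (54, 41). λ = (41 - 44)/(54 - 10) ≡ 56/44 mod 59. 44⁻¹ ≡ 55 (mod 59), so λ ≡ 12.
  x = λ² - 10 - 54 = 144 - 64 ≡ 21; y = λ·(10 - 21) - 44 ≡ 1. → (21, 1)
6G: (21, 1) + (54, 41). λ = (41 - 1)/(54 - 21) ≡ 40/33 mod 59. 33⁻¹ ≡ 34 (mod 59) since 33·34 = 1122 ≡ 1, so λ ≡ 3.
  x = λ² - 21 - 54 = 9 - 75 ≡ 52; y = λ·(21 - 52) - 1 ≡ 24. → (52, 24)
7G: (52, 24) + (54, 41). λ = (41 - 24)/(54 - 52) ≡ 17/2 mod 59. 2⁻¹ ≡ 30 (mod 59) since 2·30 = 60 ≡ 1, so λ ≡ 38.
  x = λ² - 52 - 54 = 1444 - 106 ≡ 40; y = λ·(52 - 40) - 24 ≡ 19. → (40, 19)
8G: (40, 19) + (54, 41). λ = (41 - 19)/(54 - 40) ≡ 22/14 mod 59. 14⁻¹ ≡ 38 (mod 59), so λ ≡ 10.
  x = λ² - 40 - 54 = 100 - 94 ≡ 6; y = λ·(40 - 6) - 19 ≡ 26. → (6, 26)
9G: (6, 26) + (54, 41). λ = (41 - 26)/(54 - 6) ≡ 15/48 mod 59. 48⁻¹ ≡ 16 (mod 59), so λ ≡ 4.
  x = λ² - 6 - 54 = 16 - 60 ≡ 15; y = λ·(6 - 15) - 26 ≡ 56. → (15, 56)

(15, 56)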